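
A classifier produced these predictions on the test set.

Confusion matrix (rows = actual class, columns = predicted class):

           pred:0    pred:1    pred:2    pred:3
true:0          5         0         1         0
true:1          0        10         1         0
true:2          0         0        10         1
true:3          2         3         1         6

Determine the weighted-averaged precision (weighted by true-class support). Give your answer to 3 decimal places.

0.787

Per-class precision (TP/(TP+FP)):
  0: TP=5, FP=0+0+2=2 → 5/7 = 0.7143
  1: TP=10, FP=0+0+3=3 → 10/13 = 0.7692
  2: TP=10, FP=1+1+1=3 → 10/13 = 0.7692
  3: TP=6, FP=0+0+1=1 → 6/7 = 0.8571
Weighted-precision = Σ (supportᵢ/N)·precisionᵢ with N=40: (6/40)·0.7143 + (11/40)·0.7692 + (11/40)·0.7692 + (12/40)·0.8571 = 0.787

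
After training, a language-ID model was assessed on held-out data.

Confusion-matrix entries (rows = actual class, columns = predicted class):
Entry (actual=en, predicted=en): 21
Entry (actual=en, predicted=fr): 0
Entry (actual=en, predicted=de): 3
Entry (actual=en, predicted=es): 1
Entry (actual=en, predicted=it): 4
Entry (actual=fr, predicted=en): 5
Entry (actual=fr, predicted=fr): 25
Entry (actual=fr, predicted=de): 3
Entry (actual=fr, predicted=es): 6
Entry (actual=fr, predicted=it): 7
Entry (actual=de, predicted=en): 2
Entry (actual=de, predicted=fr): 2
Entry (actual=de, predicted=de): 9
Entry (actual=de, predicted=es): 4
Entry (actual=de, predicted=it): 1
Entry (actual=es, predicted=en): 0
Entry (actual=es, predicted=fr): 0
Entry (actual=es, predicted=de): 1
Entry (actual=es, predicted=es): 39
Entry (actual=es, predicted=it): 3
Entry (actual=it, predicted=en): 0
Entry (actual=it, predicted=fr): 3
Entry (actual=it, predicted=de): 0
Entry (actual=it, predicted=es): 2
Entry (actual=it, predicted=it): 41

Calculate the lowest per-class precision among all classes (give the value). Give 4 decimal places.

0.5625

Per-class precision (TP/(TP+FP)):
  en: TP=21, FP=5+2+0+0=7 → 21/28 = 0.75000
  fr: TP=25, FP=0+2+0+3=5 → 25/30 = 0.83333
  de: TP=9, FP=3+3+1+0=7 → 9/16 = 0.56250
  es: TP=39, FP=1+6+4+2=13 → 39/52 = 0.75000
  it: TP=41, FP=4+7+1+3=15 → 41/56 = 0.73214
Lowest is class 'de' with precision = 0.5625.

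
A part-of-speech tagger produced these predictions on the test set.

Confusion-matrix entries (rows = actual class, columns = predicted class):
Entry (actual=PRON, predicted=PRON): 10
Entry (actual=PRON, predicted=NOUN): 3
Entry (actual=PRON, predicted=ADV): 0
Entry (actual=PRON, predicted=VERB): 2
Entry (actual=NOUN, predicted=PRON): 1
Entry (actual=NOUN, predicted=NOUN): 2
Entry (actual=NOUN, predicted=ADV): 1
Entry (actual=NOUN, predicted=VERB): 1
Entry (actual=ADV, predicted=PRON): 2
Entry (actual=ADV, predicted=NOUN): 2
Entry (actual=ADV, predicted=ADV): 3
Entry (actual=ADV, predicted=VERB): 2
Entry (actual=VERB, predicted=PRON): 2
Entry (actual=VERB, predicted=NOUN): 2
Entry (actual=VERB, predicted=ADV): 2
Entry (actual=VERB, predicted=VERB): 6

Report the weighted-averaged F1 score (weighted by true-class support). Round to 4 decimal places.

0.5193

Per-class F1 score (2·TP/(2·TP+FP+FN)):
  PRON: TP=10, FP=1+2+2=5, FN=3+0+2=5 → 20/30 = 0.66667
  NOUN: TP=2, FP=3+2+2=7, FN=1+1+1=3 → 4/14 = 0.28571
  ADV: TP=3, FP=0+1+2=3, FN=2+2+2=6 → 6/15 = 0.40000
  VERB: TP=6, FP=2+1+2=5, FN=2+2+2=6 → 12/23 = 0.52174
Weighted-F1 score = Σ (supportᵢ/N)·F1 scoreᵢ with N=41: (15/41)·0.66667 + (5/41)·0.28571 + (9/41)·0.40000 + (12/41)·0.52174 = 0.5193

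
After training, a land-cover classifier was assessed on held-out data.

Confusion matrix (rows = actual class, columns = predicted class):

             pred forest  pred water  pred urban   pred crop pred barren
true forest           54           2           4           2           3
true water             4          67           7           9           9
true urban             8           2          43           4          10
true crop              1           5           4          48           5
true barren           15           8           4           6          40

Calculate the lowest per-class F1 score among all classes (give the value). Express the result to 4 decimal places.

Per-class F1 score (2·TP/(2·TP+FP+FN)):
  forest: TP=54, FP=4+8+1+15=28, FN=2+4+2+3=11 → 108/147 = 0.73469
  water: TP=67, FP=2+2+5+8=17, FN=4+7+9+9=29 → 134/180 = 0.74444
  urban: TP=43, FP=4+7+4+4=19, FN=8+2+4+10=24 → 86/129 = 0.66667
  crop: TP=48, FP=2+9+4+6=21, FN=1+5+4+5=15 → 96/132 = 0.72727
  barren: TP=40, FP=3+9+10+5=27, FN=15+8+4+6=33 → 80/140 = 0.57143
Lowest is class 'barren' with F1 score = 0.5714.

0.5714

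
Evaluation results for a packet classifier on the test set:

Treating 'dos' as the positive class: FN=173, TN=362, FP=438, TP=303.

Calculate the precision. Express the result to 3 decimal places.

0.409

Precision = TP/(TP+FP) = 303/(303+438) = 303/741 = 0.409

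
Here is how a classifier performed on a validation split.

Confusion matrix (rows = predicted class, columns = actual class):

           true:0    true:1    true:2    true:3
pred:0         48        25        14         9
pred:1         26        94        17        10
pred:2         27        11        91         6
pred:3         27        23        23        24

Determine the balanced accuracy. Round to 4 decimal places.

0.5267

Balanced accuracy = mean of per-class recall.
  0: recall = 48/128 = 0.37500
  1: recall = 94/153 = 0.61438
  2: recall = 91/145 = 0.62759
  3: recall = 24/49 = 0.48980
Mean = (0.37500 + 0.61438 + 0.62759 + 0.48980) / 4 = 0.5267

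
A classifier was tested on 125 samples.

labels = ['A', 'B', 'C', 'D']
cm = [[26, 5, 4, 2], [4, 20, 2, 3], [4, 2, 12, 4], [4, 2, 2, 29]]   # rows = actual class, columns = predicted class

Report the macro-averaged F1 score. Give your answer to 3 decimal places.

Per-class F1 score (2·TP/(2·TP+FP+FN)):
  A: TP=26, FP=4+4+4=12, FN=5+4+2=11 → 52/75 = 0.6933
  B: TP=20, FP=5+2+2=9, FN=4+2+3=9 → 40/58 = 0.6897
  C: TP=12, FP=4+2+2=8, FN=4+2+4=10 → 24/42 = 0.5714
  D: TP=29, FP=2+3+4=9, FN=4+2+2=8 → 58/75 = 0.7733
Macro-F1 score = mean = (0.6933 + 0.6897 + 0.5714 + 0.7733) / 4 = 0.682

0.682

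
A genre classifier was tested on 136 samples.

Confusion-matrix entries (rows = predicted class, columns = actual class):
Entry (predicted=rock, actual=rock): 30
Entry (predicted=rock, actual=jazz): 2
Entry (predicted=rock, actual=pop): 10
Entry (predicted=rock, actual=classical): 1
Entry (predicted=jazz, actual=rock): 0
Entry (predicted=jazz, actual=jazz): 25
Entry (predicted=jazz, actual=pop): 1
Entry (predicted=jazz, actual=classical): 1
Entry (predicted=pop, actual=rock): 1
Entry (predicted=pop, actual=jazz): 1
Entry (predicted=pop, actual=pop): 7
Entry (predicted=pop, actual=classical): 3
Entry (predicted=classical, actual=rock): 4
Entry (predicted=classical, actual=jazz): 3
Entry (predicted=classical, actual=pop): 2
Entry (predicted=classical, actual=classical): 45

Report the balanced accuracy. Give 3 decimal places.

0.728

Balanced accuracy = mean of per-class recall.
  rock: recall = 30/35 = 0.8571
  jazz: recall = 25/31 = 0.8065
  pop: recall = 7/20 = 0.3500
  classical: recall = 45/50 = 0.9000
Mean = (0.8571 + 0.8065 + 0.3500 + 0.9000) / 4 = 0.728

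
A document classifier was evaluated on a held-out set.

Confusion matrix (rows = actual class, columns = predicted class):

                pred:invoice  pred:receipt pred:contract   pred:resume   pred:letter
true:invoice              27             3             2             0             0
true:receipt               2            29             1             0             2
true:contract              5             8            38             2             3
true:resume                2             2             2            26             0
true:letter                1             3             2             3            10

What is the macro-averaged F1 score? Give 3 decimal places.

Per-class F1 score (2·TP/(2·TP+FP+FN)):
  invoice: TP=27, FP=2+5+2+1=10, FN=3+2+0+0=5 → 54/69 = 0.7826
  receipt: TP=29, FP=3+8+2+3=16, FN=2+1+0+2=5 → 58/79 = 0.7342
  contract: TP=38, FP=2+1+2+2=7, FN=5+8+2+3=18 → 76/101 = 0.7525
  resume: TP=26, FP=0+0+2+3=5, FN=2+2+2+0=6 → 52/63 = 0.8254
  letter: TP=10, FP=0+2+3+0=5, FN=1+3+2+3=9 → 20/34 = 0.5882
Macro-F1 score = mean = (0.7826 + 0.7342 + 0.7525 + 0.8254 + 0.5882) / 5 = 0.737

0.737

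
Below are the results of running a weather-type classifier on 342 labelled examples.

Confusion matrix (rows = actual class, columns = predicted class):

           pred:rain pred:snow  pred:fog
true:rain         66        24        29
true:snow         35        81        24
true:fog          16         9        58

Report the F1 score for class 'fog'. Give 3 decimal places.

0.598

Treat 'fog' as positive and all other classes as negative.
F1 score = 2·TP/(2·TP+FP+FN).
fog: TP=58, FP=29+24=53, FN=16+9=25 → 116/194 = 0.5979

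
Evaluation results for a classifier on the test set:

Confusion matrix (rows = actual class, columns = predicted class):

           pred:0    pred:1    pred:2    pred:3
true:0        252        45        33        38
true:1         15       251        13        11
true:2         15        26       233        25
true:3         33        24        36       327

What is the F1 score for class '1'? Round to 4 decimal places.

0.7893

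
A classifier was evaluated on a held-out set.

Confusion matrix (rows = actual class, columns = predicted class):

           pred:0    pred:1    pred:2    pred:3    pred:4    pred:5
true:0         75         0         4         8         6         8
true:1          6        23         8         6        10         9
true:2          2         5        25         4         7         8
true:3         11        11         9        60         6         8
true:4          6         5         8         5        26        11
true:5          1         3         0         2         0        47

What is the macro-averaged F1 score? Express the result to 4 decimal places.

Per-class F1 score (2·TP/(2·TP+FP+FN)):
  0: TP=75, FP=6+2+11+6+1=26, FN=0+4+8+6+8=26 → 150/202 = 0.74257
  1: TP=23, FP=0+5+11+5+3=24, FN=6+8+6+10+9=39 → 46/109 = 0.42202
  2: TP=25, FP=4+8+9+8+0=29, FN=2+5+4+7+8=26 → 50/105 = 0.47619
  3: TP=60, FP=8+6+4+5+2=25, FN=11+11+9+6+8=45 → 120/190 = 0.63158
  4: TP=26, FP=6+10+7+6+0=29, FN=6+5+8+5+11=35 → 52/116 = 0.44828
  5: TP=47, FP=8+9+8+8+11=44, FN=1+3+0+2+0=6 → 94/144 = 0.65278
Macro-F1 score = mean = (0.74257 + 0.42202 + 0.47619 + 0.63158 + 0.44828 + 0.65278) / 6 = 0.5622

0.5622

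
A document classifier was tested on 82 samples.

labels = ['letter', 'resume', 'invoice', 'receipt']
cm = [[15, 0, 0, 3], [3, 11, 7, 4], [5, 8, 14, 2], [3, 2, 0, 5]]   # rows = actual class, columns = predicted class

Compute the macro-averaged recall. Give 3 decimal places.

0.564

Per-class recall (TP/(TP+FN)):
  letter: TP=15, FN=0+0+3=3 → 15/18 = 0.8333
  resume: TP=11, FN=3+7+4=14 → 11/25 = 0.4400
  invoice: TP=14, FN=5+8+2=15 → 14/29 = 0.4828
  receipt: TP=5, FN=3+2+0=5 → 5/10 = 0.5000
Macro-recall = mean = (0.8333 + 0.4400 + 0.4828 + 0.5000) / 4 = 0.564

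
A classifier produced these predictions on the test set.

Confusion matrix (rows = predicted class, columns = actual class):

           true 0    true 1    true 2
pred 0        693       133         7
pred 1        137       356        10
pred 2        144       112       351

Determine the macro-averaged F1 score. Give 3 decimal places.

Per-class F1 score (2·TP/(2·TP+FP+FN)):
  0: TP=693, FP=133+7=140, FN=137+144=281 → 1386/1807 = 0.7670
  1: TP=356, FP=137+10=147, FN=133+112=245 → 712/1104 = 0.6449
  2: TP=351, FP=144+112=256, FN=7+10=17 → 702/975 = 0.7200
Macro-F1 score = mean = (0.7670 + 0.6449 + 0.7200) / 3 = 0.711

0.711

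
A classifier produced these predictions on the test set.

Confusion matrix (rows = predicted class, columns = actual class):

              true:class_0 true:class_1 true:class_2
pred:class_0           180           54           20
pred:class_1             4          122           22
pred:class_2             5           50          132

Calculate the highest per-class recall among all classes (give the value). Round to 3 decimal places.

0.952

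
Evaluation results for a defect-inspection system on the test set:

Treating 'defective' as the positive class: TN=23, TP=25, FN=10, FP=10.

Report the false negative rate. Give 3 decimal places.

FNR = FN/(FN+TP) = 10/(10+25) = 0.286

0.286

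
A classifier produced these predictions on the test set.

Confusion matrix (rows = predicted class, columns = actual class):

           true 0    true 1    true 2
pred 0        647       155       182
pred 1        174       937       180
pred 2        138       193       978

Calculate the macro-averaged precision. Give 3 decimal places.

0.710

Per-class precision (TP/(TP+FP)):
  0: TP=647, FP=155+182=337 → 647/984 = 0.6575
  1: TP=937, FP=174+180=354 → 937/1291 = 0.7258
  2: TP=978, FP=138+193=331 → 978/1309 = 0.7471
Macro-precision = mean = (0.6575 + 0.7258 + 0.7471) / 3 = 0.710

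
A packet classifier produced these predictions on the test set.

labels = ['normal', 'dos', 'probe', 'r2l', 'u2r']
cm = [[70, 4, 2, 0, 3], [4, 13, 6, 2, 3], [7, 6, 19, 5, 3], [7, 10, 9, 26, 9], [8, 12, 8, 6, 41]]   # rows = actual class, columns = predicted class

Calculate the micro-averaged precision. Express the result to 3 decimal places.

Micro-averaging pools counts across classes: ΣTP=169, ΣFP=114, ΣFN=114.
Micro-precision = TP/(TP+FP) on pooled counts = 0.597 (equals overall accuracy in single-label multiclass).

0.597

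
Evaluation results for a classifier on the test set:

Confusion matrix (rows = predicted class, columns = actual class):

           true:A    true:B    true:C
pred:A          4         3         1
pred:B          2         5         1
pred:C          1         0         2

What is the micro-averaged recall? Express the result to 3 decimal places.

0.579

Micro-averaging pools counts across classes: ΣTP=11, ΣFP=8, ΣFN=8.
Micro-recall = TP/(TP+FN) on pooled counts = 0.579 (equals overall accuracy in single-label multiclass).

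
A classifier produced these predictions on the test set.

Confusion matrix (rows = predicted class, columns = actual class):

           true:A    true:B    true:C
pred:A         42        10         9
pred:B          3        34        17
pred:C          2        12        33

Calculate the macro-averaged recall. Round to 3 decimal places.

Per-class recall (TP/(TP+FN)):
  A: TP=42, FN=3+2=5 → 42/47 = 0.8936
  B: TP=34, FN=10+12=22 → 34/56 = 0.6071
  C: TP=33, FN=9+17=26 → 33/59 = 0.5593
Macro-recall = mean = (0.8936 + 0.6071 + 0.5593) / 3 = 0.687

0.687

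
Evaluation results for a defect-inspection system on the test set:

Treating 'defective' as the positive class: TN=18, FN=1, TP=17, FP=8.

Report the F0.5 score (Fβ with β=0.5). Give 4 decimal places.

0.7203

Fβ = (1+β²)·TP / ((1+β²)·TP + β²·FN + FP), with β²=1/4
= 1.25·17 / (1.25·17 + 0.25·1 + 8) = 0.7203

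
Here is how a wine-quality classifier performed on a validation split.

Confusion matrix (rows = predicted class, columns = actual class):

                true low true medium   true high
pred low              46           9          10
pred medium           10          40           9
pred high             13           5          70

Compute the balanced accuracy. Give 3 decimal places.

0.731

Balanced accuracy = mean of per-class recall.
  low: recall = 46/69 = 0.6667
  medium: recall = 40/54 = 0.7407
  high: recall = 70/89 = 0.7865
Mean = (0.6667 + 0.7407 + 0.7865) / 3 = 0.731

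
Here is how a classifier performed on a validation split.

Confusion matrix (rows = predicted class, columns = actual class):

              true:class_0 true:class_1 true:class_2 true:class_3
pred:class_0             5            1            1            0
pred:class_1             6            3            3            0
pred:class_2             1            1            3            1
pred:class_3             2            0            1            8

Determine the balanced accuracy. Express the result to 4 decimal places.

0.5553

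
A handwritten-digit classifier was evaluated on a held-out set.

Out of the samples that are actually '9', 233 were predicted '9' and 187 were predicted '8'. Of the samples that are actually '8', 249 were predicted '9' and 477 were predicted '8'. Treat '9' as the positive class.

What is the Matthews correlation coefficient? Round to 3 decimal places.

MCC = (TP·TN − FP·FN) / √((TP+FP)(TP+FN)(TN+FP)(TN+FN))
Numerator = 233·477 − 249·187 = 64578
Denominator = √(482·420·726·664) = √97589036160 = 312392.4393
MCC = 64578 / 312392.4393 = 0.207

0.207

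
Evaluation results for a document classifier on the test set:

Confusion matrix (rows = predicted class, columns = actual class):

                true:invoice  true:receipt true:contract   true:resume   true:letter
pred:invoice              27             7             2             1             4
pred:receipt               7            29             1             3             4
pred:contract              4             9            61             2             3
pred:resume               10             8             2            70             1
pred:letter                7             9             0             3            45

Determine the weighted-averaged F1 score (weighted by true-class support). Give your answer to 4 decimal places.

0.7143

Per-class F1 score (2·TP/(2·TP+FP+FN)):
  invoice: TP=27, FP=7+2+1+4=14, FN=7+4+10+7=28 → 54/96 = 0.56250
  receipt: TP=29, FP=7+1+3+4=15, FN=7+9+8+9=33 → 58/106 = 0.54717
  contract: TP=61, FP=4+9+2+3=18, FN=2+1+2+0=5 → 122/145 = 0.84138
  resume: TP=70, FP=10+8+2+1=21, FN=1+3+2+3=9 → 140/170 = 0.82353
  letter: TP=45, FP=7+9+0+3=19, FN=4+4+3+1=12 → 90/121 = 0.74380
Weighted-F1 score = Σ (supportᵢ/N)·F1 scoreᵢ with N=319: (55/319)·0.56250 + (62/319)·0.54717 + (66/319)·0.84138 + (79/319)·0.82353 + (57/319)·0.74380 = 0.7143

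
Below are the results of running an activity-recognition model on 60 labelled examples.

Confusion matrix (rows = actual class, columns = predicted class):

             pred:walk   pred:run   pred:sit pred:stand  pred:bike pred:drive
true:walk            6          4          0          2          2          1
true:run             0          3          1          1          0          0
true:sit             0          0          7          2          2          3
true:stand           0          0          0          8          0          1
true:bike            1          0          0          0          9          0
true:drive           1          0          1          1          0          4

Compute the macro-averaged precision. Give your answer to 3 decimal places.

Per-class precision (TP/(TP+FP)):
  walk: TP=6, FP=0+0+0+1+1=2 → 6/8 = 0.7500
  run: TP=3, FP=4+0+0+0+0=4 → 3/7 = 0.4286
  sit: TP=7, FP=0+1+0+0+1=2 → 7/9 = 0.7778
  stand: TP=8, FP=2+1+2+0+1=6 → 8/14 = 0.5714
  bike: TP=9, FP=2+0+2+0+0=4 → 9/13 = 0.6923
  drive: TP=4, FP=1+0+3+1+0=5 → 4/9 = 0.4444
Macro-precision = mean = (0.7500 + 0.4286 + 0.7778 + 0.5714 + 0.6923 + 0.4444) / 6 = 0.611

0.611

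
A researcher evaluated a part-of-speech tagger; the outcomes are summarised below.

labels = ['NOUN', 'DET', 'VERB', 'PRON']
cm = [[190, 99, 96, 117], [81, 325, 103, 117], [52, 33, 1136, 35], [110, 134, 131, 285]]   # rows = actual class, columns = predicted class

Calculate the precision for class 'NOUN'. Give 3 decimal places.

0.439

precision = TP/(TP+FP).
NOUN: TP=190, FP=81+52+110=243 → 190/433 = 0.4388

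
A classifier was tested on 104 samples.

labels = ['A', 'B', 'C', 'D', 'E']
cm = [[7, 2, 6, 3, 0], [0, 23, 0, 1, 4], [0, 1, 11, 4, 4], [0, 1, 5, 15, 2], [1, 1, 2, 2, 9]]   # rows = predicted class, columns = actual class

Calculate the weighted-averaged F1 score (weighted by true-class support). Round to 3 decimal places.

0.625

Per-class F1 score (2·TP/(2·TP+FP+FN)):
  A: TP=7, FP=2+6+3+0=11, FN=0+0+0+1=1 → 14/26 = 0.5385
  B: TP=23, FP=0+0+1+4=5, FN=2+1+1+1=5 → 46/56 = 0.8214
  C: TP=11, FP=0+1+4+4=9, FN=6+0+5+2=13 → 22/44 = 0.5000
  D: TP=15, FP=0+1+5+2=8, FN=3+1+4+2=10 → 30/48 = 0.6250
  E: TP=9, FP=1+1+2+2=6, FN=0+4+4+2=10 → 18/34 = 0.5294
Weighted-F1 score = Σ (supportᵢ/N)·F1 scoreᵢ with N=104: (8/104)·0.5385 + (28/104)·0.8214 + (24/104)·0.5000 + (25/104)·0.6250 + (19/104)·0.5294 = 0.625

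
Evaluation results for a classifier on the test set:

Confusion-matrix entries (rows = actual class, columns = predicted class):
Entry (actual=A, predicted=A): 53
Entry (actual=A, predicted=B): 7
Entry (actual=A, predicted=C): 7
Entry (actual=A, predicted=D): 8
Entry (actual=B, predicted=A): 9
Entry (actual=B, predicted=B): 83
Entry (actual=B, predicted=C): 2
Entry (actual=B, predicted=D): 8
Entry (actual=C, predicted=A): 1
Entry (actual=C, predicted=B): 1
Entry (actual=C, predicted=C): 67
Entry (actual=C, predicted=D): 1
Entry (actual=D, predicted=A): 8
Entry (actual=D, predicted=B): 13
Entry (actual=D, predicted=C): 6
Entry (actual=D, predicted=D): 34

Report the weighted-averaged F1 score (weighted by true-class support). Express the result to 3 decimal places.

Per-class F1 score (2·TP/(2·TP+FP+FN)):
  A: TP=53, FP=9+1+8=18, FN=7+7+8=22 → 106/146 = 0.7260
  B: TP=83, FP=7+1+13=21, FN=9+2+8=19 → 166/206 = 0.8058
  C: TP=67, FP=7+2+6=15, FN=1+1+1=3 → 134/152 = 0.8816
  D: TP=34, FP=8+8+1=17, FN=8+13+6=27 → 68/112 = 0.6071
Weighted-F1 score = Σ (supportᵢ/N)·F1 scoreᵢ with N=308: (75/308)·0.7260 + (102/308)·0.8058 + (70/308)·0.8816 + (61/308)·0.6071 = 0.764

0.764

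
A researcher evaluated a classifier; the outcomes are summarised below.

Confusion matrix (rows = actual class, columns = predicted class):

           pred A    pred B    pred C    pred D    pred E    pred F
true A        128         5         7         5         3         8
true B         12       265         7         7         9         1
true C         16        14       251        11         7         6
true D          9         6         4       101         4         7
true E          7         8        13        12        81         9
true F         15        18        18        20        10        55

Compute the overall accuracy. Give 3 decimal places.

Accuracy = trace / total = (128+265+251+101+81+55=881) / 1159 = 881/1159 = 0.760

0.760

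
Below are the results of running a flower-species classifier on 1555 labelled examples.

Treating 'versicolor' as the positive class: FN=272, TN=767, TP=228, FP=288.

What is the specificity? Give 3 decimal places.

0.727

Specificity = TN/(TN+FP) = 767/(767+288) = 0.727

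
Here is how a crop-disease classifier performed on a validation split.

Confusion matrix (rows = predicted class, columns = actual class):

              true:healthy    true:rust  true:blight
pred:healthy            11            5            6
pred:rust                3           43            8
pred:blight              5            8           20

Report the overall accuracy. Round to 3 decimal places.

0.679

Accuracy = trace / total = (11+43+20=74) / 109 = 74/109 = 0.679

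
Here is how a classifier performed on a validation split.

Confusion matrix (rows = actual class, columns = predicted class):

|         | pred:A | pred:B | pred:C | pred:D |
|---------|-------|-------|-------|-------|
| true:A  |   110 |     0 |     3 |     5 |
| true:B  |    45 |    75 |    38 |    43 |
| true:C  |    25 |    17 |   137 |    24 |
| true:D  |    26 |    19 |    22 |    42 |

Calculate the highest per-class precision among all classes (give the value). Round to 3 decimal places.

0.685

Per-class precision (TP/(TP+FP)):
  A: TP=110, FP=45+25+26=96 → 110/206 = 0.5340
  B: TP=75, FP=0+17+19=36 → 75/111 = 0.6757
  C: TP=137, FP=3+38+22=63 → 137/200 = 0.6850
  D: TP=42, FP=5+43+24=72 → 42/114 = 0.3684
Highest is class 'C' with precision = 0.685.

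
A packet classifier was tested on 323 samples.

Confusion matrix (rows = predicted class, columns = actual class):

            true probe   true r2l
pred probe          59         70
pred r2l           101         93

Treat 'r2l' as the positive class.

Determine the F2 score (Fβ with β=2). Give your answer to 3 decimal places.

0.550

Fβ = (1+β²)·TP / ((1+β²)·TP + β²·FN + FP), with β²=4
= 5·93 / (5·93 + 4·70 + 101) = 0.550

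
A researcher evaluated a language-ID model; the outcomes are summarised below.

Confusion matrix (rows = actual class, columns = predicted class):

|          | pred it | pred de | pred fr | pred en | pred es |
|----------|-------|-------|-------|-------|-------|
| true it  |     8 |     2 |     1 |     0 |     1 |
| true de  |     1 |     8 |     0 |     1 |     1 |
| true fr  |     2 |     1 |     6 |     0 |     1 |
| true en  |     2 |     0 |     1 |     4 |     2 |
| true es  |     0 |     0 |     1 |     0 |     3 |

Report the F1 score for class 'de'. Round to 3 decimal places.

Take TP from the diagonal, FP from the rest of the 'de' prediction marginal, FN from the rest of the 'de' actual marginal.
F1 score = 2·TP/(2·TP+FP+FN).
de: TP=8, FP=2+1+0+0=3, FN=1+0+1+1=3 → 16/22 = 0.7273

0.727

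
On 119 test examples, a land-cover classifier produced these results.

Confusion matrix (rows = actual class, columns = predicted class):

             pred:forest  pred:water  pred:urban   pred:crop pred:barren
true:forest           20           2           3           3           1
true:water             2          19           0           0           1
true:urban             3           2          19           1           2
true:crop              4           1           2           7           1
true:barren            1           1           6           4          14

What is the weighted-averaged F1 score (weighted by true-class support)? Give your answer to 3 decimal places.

0.661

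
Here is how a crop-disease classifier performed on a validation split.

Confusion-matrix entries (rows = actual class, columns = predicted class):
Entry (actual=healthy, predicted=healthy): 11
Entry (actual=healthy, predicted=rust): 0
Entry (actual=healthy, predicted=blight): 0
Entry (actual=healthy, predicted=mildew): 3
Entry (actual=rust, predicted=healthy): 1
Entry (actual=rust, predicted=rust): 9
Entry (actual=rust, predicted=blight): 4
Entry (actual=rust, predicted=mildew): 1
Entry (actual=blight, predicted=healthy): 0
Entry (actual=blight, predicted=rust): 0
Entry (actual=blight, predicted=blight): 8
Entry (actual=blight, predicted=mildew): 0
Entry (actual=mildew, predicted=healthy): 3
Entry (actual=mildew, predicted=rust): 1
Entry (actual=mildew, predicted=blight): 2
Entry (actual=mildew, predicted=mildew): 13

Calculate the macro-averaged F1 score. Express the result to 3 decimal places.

0.732

Per-class F1 score (2·TP/(2·TP+FP+FN)):
  healthy: TP=11, FP=1+0+3=4, FN=0+0+3=3 → 22/29 = 0.7586
  rust: TP=9, FP=0+0+1=1, FN=1+4+1=6 → 18/25 = 0.7200
  blight: TP=8, FP=0+4+2=6, FN=0+0+0=0 → 16/22 = 0.7273
  mildew: TP=13, FP=3+1+0=4, FN=3+1+2=6 → 26/36 = 0.7222
Macro-F1 score = mean = (0.7586 + 0.7200 + 0.7273 + 0.7222) / 4 = 0.732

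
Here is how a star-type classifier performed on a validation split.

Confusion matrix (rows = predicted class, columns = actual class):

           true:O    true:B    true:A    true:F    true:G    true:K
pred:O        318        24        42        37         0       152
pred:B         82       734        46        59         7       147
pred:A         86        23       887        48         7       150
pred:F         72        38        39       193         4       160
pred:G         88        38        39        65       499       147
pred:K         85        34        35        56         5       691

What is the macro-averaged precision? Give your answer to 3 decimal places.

Per-class precision (TP/(TP+FP)):
  O: TP=318, FP=24+42+37+0+152=255 → 318/573 = 0.5550
  B: TP=734, FP=82+46+59+7+147=341 → 734/1075 = 0.6828
  A: TP=887, FP=86+23+48+7+150=314 → 887/1201 = 0.7386
  F: TP=193, FP=72+38+39+4+160=313 → 193/506 = 0.3814
  G: TP=499, FP=88+38+39+65+147=377 → 499/876 = 0.5696
  K: TP=691, FP=85+34+35+56+5=215 → 691/906 = 0.7627
Macro-precision = mean = (0.5550 + 0.6828 + 0.7386 + 0.3814 + 0.5696 + 0.7627) / 6 = 0.615

0.615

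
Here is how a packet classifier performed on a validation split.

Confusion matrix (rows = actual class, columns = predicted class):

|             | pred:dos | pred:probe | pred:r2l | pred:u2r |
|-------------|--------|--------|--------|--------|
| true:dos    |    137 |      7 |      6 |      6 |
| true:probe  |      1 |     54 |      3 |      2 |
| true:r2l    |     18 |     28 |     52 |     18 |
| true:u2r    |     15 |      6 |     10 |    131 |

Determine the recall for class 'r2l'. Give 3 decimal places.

Take TP from the diagonal, FP from the rest of the 'r2l' prediction marginal, FN from the rest of the 'r2l' actual marginal.
recall = TP/(TP+FN).
r2l: TP=52, FN=18+28+18=64 → 52/116 = 0.4483

0.448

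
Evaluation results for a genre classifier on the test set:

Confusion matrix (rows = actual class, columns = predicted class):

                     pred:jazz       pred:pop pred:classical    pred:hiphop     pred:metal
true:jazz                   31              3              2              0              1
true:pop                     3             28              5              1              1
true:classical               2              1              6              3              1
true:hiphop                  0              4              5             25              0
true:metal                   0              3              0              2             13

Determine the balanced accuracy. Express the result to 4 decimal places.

Balanced accuracy = mean of per-class recall.
  jazz: recall = 31/37 = 0.83784
  pop: recall = 28/38 = 0.73684
  classical: recall = 6/13 = 0.46154
  hiphop: recall = 25/34 = 0.73529
  metal: recall = 13/18 = 0.72222
Mean = (0.83784 + 0.73684 + 0.46154 + 0.73529 + 0.72222) / 5 = 0.6987

0.6987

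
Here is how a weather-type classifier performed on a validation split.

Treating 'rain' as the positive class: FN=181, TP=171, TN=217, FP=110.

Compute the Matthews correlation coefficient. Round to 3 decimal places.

MCC = (TP·TN − FP·FN) / √((TP+FP)(TP+FN)(TN+FP)(TN+FN))
Numerator = 171·217 − 110·181 = 17197
Denominator = √(281·352·327·398) = √12873001152 = 113459.2489
MCC = 17197 / 113459.2489 = 0.152

0.152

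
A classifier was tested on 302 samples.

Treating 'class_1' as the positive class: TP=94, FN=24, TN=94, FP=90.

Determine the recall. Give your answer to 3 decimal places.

0.797

Recall = TP/(TP+FN) = 94/(94+24) = 94/118 = 0.797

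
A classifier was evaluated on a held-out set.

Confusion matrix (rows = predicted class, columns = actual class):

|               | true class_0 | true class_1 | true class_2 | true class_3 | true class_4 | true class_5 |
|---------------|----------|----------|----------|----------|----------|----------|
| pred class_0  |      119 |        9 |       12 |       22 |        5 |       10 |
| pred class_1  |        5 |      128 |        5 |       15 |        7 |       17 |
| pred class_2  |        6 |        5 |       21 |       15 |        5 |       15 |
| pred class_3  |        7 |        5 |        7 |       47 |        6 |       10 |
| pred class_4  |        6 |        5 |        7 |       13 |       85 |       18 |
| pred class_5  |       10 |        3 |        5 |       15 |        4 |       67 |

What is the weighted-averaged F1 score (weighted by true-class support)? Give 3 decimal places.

0.621

Per-class F1 score (2·TP/(2·TP+FP+FN)):
  class_0: TP=119, FP=9+12+22+5+10=58, FN=5+6+7+6+10=34 → 238/330 = 0.7212
  class_1: TP=128, FP=5+5+15+7+17=49, FN=9+5+5+5+3=27 → 256/332 = 0.7711
  class_2: TP=21, FP=6+5+15+5+15=46, FN=12+5+7+7+5=36 → 42/124 = 0.3387
  class_3: TP=47, FP=7+5+7+6+10=35, FN=22+15+15+13+15=80 → 94/209 = 0.4498
  class_4: TP=85, FP=6+5+7+13+18=49, FN=5+7+5+6+4=27 → 170/246 = 0.6911
  class_5: TP=67, FP=10+3+5+15+4=37, FN=10+17+15+10+18=70 → 134/241 = 0.5560
Weighted-F1 score = Σ (supportᵢ/N)·F1 scoreᵢ with N=741: (153/741)·0.7212 + (155/741)·0.7711 + (57/741)·0.3387 + (127/741)·0.4498 + (112/741)·0.6911 + (137/741)·0.5560 = 0.621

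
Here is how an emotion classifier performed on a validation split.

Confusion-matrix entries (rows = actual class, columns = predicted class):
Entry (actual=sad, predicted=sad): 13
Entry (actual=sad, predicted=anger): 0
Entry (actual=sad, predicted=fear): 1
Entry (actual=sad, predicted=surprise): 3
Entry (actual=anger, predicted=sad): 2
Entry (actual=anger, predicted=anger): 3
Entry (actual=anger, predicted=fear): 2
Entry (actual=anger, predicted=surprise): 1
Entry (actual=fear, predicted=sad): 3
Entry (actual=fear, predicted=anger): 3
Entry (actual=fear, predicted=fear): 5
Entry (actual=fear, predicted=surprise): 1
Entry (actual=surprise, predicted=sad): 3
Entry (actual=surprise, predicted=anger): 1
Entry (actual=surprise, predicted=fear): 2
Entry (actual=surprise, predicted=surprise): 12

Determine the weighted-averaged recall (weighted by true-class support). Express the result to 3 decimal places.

0.600

Per-class recall (TP/(TP+FN)):
  sad: TP=13, FN=0+1+3=4 → 13/17 = 0.7647
  anger: TP=3, FN=2+2+1=5 → 3/8 = 0.3750
  fear: TP=5, FN=3+3+1=7 → 5/12 = 0.4167
  surprise: TP=12, FN=3+1+2=6 → 12/18 = 0.6667
Weighted-recall = Σ (supportᵢ/N)·recallᵢ with N=55: (17/55)·0.7647 + (8/55)·0.3750 + (12/55)·0.4167 + (18/55)·0.6667 = 0.600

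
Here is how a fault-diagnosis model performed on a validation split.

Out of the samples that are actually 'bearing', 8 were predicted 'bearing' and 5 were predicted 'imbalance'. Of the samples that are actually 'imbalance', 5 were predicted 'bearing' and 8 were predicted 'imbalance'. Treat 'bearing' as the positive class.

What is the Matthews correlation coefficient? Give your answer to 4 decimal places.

0.2308

MCC = (TP·TN − FP·FN) / √((TP+FP)(TP+FN)(TN+FP)(TN+FN))
Numerator = 8·8 − 5·5 = 39
Denominator = √(13·13·13·13) = √28561 = 169.0000
MCC = 39 / 169.0000 = 0.2308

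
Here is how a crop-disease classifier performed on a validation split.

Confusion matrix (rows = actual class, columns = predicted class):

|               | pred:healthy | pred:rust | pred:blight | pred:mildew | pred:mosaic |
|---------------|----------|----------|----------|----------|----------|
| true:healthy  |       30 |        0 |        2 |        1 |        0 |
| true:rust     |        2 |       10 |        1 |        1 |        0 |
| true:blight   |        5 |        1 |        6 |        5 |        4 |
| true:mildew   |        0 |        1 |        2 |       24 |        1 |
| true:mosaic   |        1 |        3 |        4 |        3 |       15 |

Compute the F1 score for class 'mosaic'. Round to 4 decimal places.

0.6522

F1 score = 2·TP/(2·TP+FP+FN).
mosaic: TP=15, FP=0+0+4+1=5, FN=1+3+4+3=11 → 30/46 = 0.65217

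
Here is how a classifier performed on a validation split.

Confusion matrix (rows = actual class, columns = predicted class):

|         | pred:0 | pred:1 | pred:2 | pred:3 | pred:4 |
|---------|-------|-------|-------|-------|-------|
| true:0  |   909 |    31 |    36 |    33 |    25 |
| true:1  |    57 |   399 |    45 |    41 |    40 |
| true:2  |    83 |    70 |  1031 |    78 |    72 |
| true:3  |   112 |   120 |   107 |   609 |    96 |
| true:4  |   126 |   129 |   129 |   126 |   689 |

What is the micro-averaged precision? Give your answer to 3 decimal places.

0.700

Micro-averaging pools counts across classes: ΣTP=3637, ΣFP=1556, ΣFN=1556.
Micro-precision = TP/(TP+FP) on pooled counts = 0.700 (equals overall accuracy in single-label multiclass).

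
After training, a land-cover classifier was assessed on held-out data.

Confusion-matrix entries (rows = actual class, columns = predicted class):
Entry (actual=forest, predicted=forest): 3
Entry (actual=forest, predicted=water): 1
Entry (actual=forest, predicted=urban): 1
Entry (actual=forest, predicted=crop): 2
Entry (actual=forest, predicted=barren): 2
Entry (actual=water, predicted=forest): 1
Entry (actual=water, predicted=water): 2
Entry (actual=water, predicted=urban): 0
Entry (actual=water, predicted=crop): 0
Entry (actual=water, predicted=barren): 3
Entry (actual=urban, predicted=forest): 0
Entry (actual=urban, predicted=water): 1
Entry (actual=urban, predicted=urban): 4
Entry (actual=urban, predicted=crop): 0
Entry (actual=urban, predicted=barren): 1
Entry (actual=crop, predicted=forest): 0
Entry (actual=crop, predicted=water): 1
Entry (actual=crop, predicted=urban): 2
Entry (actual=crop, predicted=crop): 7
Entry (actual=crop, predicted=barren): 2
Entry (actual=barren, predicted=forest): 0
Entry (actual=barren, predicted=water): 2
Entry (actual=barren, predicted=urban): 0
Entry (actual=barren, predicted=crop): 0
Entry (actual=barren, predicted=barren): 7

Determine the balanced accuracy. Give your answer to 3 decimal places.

0.539

Balanced accuracy = mean of per-class recall.
  forest: recall = 3/9 = 0.3333
  water: recall = 2/6 = 0.3333
  urban: recall = 4/6 = 0.6667
  crop: recall = 7/12 = 0.5833
  barren: recall = 7/9 = 0.7778
Mean = (0.3333 + 0.3333 + 0.6667 + 0.5833 + 0.7778) / 5 = 0.539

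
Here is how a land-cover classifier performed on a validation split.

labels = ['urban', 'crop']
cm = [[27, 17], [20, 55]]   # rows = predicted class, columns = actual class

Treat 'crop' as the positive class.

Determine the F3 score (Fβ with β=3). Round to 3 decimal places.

0.761

Fβ = (1+β²)·TP / ((1+β²)·TP + β²·FN + FP), with β²=9
= 10·55 / (10·55 + 9·17 + 20) = 0.761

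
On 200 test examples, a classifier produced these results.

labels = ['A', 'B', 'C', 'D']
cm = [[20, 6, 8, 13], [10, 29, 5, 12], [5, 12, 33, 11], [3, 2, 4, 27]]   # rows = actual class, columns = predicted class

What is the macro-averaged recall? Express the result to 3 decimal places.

Per-class recall (TP/(TP+FN)):
  A: TP=20, FN=6+8+13=27 → 20/47 = 0.4255
  B: TP=29, FN=10+5+12=27 → 29/56 = 0.5179
  C: TP=33, FN=5+12+11=28 → 33/61 = 0.5410
  D: TP=27, FN=3+2+4=9 → 27/36 = 0.7500
Macro-recall = mean = (0.4255 + 0.5179 + 0.5410 + 0.7500) / 4 = 0.559

0.559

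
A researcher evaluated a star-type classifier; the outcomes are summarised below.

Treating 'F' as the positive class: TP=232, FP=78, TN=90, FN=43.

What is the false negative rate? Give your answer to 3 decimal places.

0.156

FNR = FN/(FN+TP) = 43/(43+232) = 0.156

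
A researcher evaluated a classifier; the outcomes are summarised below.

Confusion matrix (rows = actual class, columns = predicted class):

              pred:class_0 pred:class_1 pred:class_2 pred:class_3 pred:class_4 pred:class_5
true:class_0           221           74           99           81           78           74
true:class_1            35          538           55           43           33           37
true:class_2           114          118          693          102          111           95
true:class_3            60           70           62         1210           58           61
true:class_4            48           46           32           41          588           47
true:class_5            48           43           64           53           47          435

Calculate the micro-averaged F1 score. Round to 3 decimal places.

Micro-averaging pools counts across classes: ΣTP=3685, ΣFP=1929, ΣFN=1929.
Micro-F1 score = 2·TP/(2·TP+FP+FN) on pooled counts = 0.656 (equals overall accuracy in single-label multiclass).

0.656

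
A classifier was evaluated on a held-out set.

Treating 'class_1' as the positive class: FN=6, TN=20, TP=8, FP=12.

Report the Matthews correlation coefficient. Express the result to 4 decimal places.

0.1823

MCC = (TP·TN − FP·FN) / √((TP+FP)(TP+FN)(TN+FP)(TN+FN))
Numerator = 8·20 − 12·6 = 88
Denominator = √(20·14·32·26) = √232960 = 482.6593
MCC = 88 / 482.6593 = 0.1823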